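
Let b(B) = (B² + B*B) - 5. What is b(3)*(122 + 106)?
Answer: 2964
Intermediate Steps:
b(B) = -5 + 2*B² (b(B) = (B² + B²) - 5 = 2*B² - 5 = -5 + 2*B²)
b(3)*(122 + 106) = (-5 + 2*3²)*(122 + 106) = (-5 + 2*9)*228 = (-5 + 18)*228 = 13*228 = 2964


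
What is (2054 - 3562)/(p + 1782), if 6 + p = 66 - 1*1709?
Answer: -1508/133 ≈ -11.338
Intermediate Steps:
p = -1649 (p = -6 + (66 - 1*1709) = -6 + (66 - 1709) = -6 - 1643 = -1649)
(2054 - 3562)/(p + 1782) = (2054 - 3562)/(-1649 + 1782) = -1508/133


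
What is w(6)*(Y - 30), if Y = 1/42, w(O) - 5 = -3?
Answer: -1259/21 ≈ -59.952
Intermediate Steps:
w(O) = 2 (w(O) = 5 - 3 = 2)
Y = 1/42 ≈ 0.023810
w(6)*(Y - 30) = 2*(1/42 - 30) = 2*(-1259/42) = -1259/21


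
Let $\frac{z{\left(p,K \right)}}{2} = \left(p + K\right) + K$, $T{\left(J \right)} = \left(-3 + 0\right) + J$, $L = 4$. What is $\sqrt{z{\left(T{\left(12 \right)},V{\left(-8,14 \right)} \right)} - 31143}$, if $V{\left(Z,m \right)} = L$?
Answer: $i \sqrt{31109} \approx 176.38 i$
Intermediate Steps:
$V{\left(Z,m \right)} = 4$
$T{\left(J \right)} = -3 + J$
$z{\left(p,K \right)} = 2 p + 4 K$ ($z{\left(p,K \right)} = 2 \left(\left(p + K\right) + K\right) = 2 \left(\left(K + p\right) + K\right) = 2 \left(p + 2 K\right) = 2 p + 4 K$)
$\sqrt{z{\left(T{\left(12 \right)},V{\left(-8,14 \right)} \right)} - 31143} = \sqrt{\left(2 \left(-3 + 12\right) + 4 \cdot 4\right) - 31143} = \sqrt{\left(2 \cdot 9 + 16\right) - 31143} = \sqrt{\left(18 + 16\right) - 31143} = \sqrt{34 - 31143} = \sqrt{-31109} = i \sqrt{31109}$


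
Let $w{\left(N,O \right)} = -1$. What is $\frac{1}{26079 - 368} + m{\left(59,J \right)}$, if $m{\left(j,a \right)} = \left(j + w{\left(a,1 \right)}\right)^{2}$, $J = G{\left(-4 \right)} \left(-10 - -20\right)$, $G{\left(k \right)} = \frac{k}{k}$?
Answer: $\frac{86491805}{25711} \approx 3364.0$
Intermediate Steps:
$G{\left(k \right)} = 1$
$J = 10$ ($J = 1 \left(-10 - -20\right) = 1 \left(-10 + 20\right) = 1 \cdot 10 = 10$)
$m{\left(j,a \right)} = \left(-1 + j\right)^{2}$ ($m{\left(j,a \right)} = \left(j - 1\right)^{2} = \left(-1 + j\right)^{2}$)
$\frac{1}{26079 - 368} + m{\left(59,J \right)} = \frac{1}{26079 - 368} + \left(-1 + 59\right)^{2} = \frac{1}{25711} + 58^{2} = \frac{1}{25711} + 3364 = \frac{86491805}{25711}$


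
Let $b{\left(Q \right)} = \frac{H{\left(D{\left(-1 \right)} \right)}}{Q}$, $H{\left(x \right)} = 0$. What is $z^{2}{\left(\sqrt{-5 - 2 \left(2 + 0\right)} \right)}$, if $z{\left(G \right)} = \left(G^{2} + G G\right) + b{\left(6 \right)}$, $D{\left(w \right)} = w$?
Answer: $324$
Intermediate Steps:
$b{\left(Q \right)} = 0$ ($b{\left(Q \right)} = \frac{0}{Q} = 0$)
$z{\left(G \right)} = 2 G^{2}$ ($z{\left(G \right)} = \left(G^{2} + G G\right) + 0 = \left(G^{2} + G^{2}\right) + 0 = 2 G^{2} + 0 = 2 G^{2}$)
$z^{2}{\left(\sqrt{-5 - 2 \left(2 + 0\right)} \right)} = \left(2 \left(\sqrt{-5 - 2 \left(2 + 0\right)}\right)^{2}\right)^{2} = \left(2 \left(\sqrt{-5 - 4}\right)^{2}\right)^{2} = \left(2 \left(\sqrt{-9}\right)^{2}\right)^{2} = \left(2 \left(3 i\right)^{2}\right)^{2} = \left(2 \left(-9\right)\right)^{2} = \left(-18\right)^{2} = 324$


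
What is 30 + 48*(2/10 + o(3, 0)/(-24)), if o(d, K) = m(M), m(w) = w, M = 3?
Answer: 168/5 ≈ 33.600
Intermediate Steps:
o(d, K) = 3
30 + 48*(2/10 + o(3, 0)/(-24)) = 30 + 48*(2/10 + 3/(-24)) = 30 + 48*(2*(⅒) + 3*(-1/24)) = 30 + 48*(⅕ - ⅛) = 30 + 48*(3/40) = 30 + 18/5 = 168/5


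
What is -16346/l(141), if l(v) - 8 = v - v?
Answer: -8173/4 ≈ -2043.3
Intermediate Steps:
l(v) = 8 (l(v) = 8 + (v - v) = 8 + 0 = 8)
-16346/l(141) = -16346/8 = -16346*1/8 = -8173/4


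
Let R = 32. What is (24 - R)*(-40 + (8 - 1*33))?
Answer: 520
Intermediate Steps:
(24 - R)*(-40 + (8 - 1*33)) = (24 - 1*32)*(-40 + (8 - 1*33)) = (24 - 32)*(-40 + (8 - 33)) = -8*(-40 - 25) = -8*(-65) = 520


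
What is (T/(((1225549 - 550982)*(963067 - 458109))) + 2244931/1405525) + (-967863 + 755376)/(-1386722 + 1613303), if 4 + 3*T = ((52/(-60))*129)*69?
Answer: 71532874563891321896911/108478185606426018439650 ≈ 0.65942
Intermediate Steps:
T = -38591/15 (T = -4/3 + (((52/(-60))*129)*69)/3 = -4/3 + (((52*(-1/60))*129)*69)/3 = -4/3 + (-13/15*129*69)/3 = -4/3 + (-559/5*69)/3 = -4/3 + (⅓)*(-38571/5) = -4/3 - 12857/5 = -38591/15 ≈ -2572.7)
(T/(((1225549 - 550982)*(963067 - 458109))) + 2244931/1405525) + (-967863 + 755376)/(-1386722 + 1613303) = (-38591*1/((963067 - 458109)*(1225549 - 550982))/15 + 2244931/1405525) + (-967863 + 755376)/(-1386722 + 1613303) = (-38591/(15*(674567*504958)) + 2244931*(1/1405525)) - 212487/226581 = (-38591/15/340628003186 + 2244931/1405525) - 212487*1/226581 = (-38591/15*1/340628003186 + 2244931/1405525) - 70829/75527 = (-38591/5109420047790 + 2244931/1405525) - 70829/75527 = 2294059080612927443/1436283522534007950 - 70829/75527 = 71532874563891321896911/108478185606426018439650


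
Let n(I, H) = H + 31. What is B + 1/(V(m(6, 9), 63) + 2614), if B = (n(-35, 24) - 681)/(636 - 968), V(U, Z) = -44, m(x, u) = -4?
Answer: 201144/106655 ≈ 1.8859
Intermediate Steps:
n(I, H) = 31 + H
B = 313/166 (B = ((31 + 24) - 681)/(636 - 968) = (55 - 681)/(-332) = -626*(-1/332) = 313/166 ≈ 1.8855)
B + 1/(V(m(6, 9), 63) + 2614) = 313/166 + 1/(-44 + 2614) = 313/166 + 1/2570 = 201144/106655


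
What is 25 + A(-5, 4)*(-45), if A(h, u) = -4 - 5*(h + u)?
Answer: -20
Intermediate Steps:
A(h, u) = -4 - 5*h - 5*u (A(h, u) = -4 - (5*h + 5*u) = -4 + (-5*h - 5*u) = -4 - 5*h - 5*u)
25 + A(-5, 4)*(-45) = 25 + (-4 - 5*(-5) - 5*4)*(-45) = 25 + (-4 + 25 - 20)*(-45) = 25 + 1*(-45) = 25 - 45 = -20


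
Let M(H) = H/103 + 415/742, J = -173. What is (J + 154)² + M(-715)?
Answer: 27102001/76426 ≈ 354.62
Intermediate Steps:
M(H) = 415/742 + H/103 (M(H) = H*(1/103) + 415*(1/742) = H/103 + 415/742 = 415/742 + H/103)
(J + 154)² + M(-715) = (-173 + 154)² + (415/742 + (1/103)*(-715)) = (-19)² + (415/742 - 715/103) = 361 - 487785/76426 = 27102001/76426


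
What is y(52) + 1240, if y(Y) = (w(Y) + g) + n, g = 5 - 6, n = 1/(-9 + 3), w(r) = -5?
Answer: 7403/6 ≈ 1233.8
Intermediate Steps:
n = -⅙ (n = 1/(-6) = -⅙ ≈ -0.16667)
g = -1
y(Y) = -37/6 (y(Y) = (-5 - 1) - ⅙ = -6 - ⅙ = -37/6)
y(52) + 1240 = -37/6 + 1240 = 7403/6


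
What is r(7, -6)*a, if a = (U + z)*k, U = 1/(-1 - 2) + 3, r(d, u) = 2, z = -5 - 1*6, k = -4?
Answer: 200/3 ≈ 66.667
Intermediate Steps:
z = -11 (z = -5 - 6 = -11)
U = 8/3 (U = 1/(-3) + 3 = -1/3 + 3 = 8/3 ≈ 2.6667)
a = 100/3 (a = (8/3 - 11)*(-4) = -25/3*(-4) = 100/3 ≈ 33.333)
r(7, -6)*a = 2*(100/3) = 200/3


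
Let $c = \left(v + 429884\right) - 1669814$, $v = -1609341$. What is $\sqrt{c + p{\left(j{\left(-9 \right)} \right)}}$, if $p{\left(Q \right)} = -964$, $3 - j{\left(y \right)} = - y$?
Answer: $i \sqrt{2850235} \approx 1688.3 i$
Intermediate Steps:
$j{\left(y \right)} = 3 + y$ ($j{\left(y \right)} = 3 - - y = 3 + y$)
$c = -2849271$ ($c = \left(-1609341 + 429884\right) - 1669814 = -1179457 - 1669814 = -2849271$)
$\sqrt{c + p{\left(j{\left(-9 \right)} \right)}} = \sqrt{-2849271 - 964} = \sqrt{-2850235} = i \sqrt{2850235}$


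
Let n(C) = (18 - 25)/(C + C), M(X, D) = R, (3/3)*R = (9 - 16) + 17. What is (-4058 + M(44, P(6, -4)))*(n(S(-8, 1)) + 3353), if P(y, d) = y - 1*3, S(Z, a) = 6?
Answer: -40711748/3 ≈ -1.3571e+7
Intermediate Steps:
P(y, d) = -3 + y (P(y, d) = y - 3 = -3 + y)
R = 10 (R = (9 - 16) + 17 = -7 + 17 = 10)
M(X, D) = 10
n(C) = -7/(2*C) (n(C) = -7*1/(2*C) = -7/(2*C))
(-4058 + M(44, P(6, -4)))*(n(S(-8, 1)) + 3353) = (-4058 + 10)*(-7/2/6 + 3353) = -4048*(-7/2*⅙ + 3353) = -4048*(-7/12 + 3353) = -4048*40229/12 = -40711748/3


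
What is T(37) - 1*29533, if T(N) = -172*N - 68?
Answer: -35965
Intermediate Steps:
T(N) = -68 - 172*N
T(37) - 1*29533 = (-68 - 172*37) - 1*29533 = (-68 - 6364) - 29533 = -6432 - 29533 = -35965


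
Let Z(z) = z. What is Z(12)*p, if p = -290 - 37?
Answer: -3924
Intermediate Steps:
p = -327
Z(12)*p = 12*(-327) = -3924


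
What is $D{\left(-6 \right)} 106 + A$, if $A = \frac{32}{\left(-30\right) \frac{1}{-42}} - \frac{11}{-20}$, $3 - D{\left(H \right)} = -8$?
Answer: $\frac{24227}{20} \approx 1211.3$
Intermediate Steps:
$D{\left(H \right)} = 11$ ($D{\left(H \right)} = 3 - -8 = 3 + 8 = 11$)
$A = \frac{907}{20}$ ($A = \frac{32}{\left(-30\right) \left(- \frac{1}{42}\right)} - - \frac{11}{20} = \frac{32}{\frac{5}{7}} + \frac{11}{20} = 32 \cdot \frac{7}{5} + \frac{11}{20} = \frac{224}{5} + \frac{11}{20} = \frac{907}{20} \approx 45.35$)
$D{\left(-6 \right)} 106 + A = 11 \cdot 106 + \frac{907}{20} = 1166 + \frac{907}{20} = \frac{24227}{20}$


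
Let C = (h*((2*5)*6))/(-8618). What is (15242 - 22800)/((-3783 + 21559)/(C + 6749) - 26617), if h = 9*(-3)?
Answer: 19982150278/70364152553 ≈ 0.28398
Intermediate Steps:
h = -27
C = 810/4309 (C = -27*2*5*6/(-8618) = -270*6*(-1/8618) = -27*60*(-1/8618) = -1620*(-1/8618) = 810/4309 ≈ 0.18798)
(15242 - 22800)/((-3783 + 21559)/(C + 6749) - 26617) = (15242 - 22800)/((-3783 + 21559)/(810/4309 + 6749) - 26617) = -7558/(17776/(29082251/4309) - 26617) = -7558/(17776*(4309/29082251) - 26617) = -7558/(6963344/2643841 - 26617) = -7558/(-70364152553/2643841) = -7558*(-2643841/70364152553) = 19982150278/70364152553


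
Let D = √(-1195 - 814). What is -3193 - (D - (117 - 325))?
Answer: -3401 - 7*I*√41 ≈ -3401.0 - 44.822*I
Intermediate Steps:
D = 7*I*√41 (D = √(-2009) = 7*I*√41 ≈ 44.822*I)
-3193 - (D - (117 - 325)) = -3193 - (7*I*√41 - (117 - 325)) = -3193 - (7*I*√41 - 1*(-208)) = -3193 - (7*I*√41 + 208) = -3193 - (208 + 7*I*√41) = -3193 + (-208 - 7*I*√41) = -3401 - 7*I*√41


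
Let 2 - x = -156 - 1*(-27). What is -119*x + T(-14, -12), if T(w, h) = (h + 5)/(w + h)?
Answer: -405307/26 ≈ -15589.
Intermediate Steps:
T(w, h) = (5 + h)/(h + w)
x = 131 (x = 2 - (-156 - 1*(-27)) = 2 - (-156 + 27) = 2 - 1*(-129) = 2 + 129 = 131)
-119*x + T(-14, -12) = -119*131 + (5 - 12)/(-12 - 14) = -15589 - 7/(-26) = -15589 - 1/26*(-7) = -15589 + 7/26 = -405307/26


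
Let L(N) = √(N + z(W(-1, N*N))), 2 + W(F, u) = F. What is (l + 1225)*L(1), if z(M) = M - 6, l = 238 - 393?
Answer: 2140*I*√2 ≈ 3026.4*I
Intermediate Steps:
W(F, u) = -2 + F
l = -155
z(M) = -6 + M
L(N) = √(-9 + N) (L(N) = √(N + (-6 + (-2 - 1))) = √(N + (-6 - 3)) = √(N - 9) = √(-9 + N))
(l + 1225)*L(1) = (-155 + 1225)*√(-9 + 1) = 1070*√(-8) = 1070*(2*I*√2) = 2140*I*√2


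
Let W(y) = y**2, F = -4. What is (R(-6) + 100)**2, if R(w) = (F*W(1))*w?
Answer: 15376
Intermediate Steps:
R(w) = -4*w (R(w) = (-4*1**2)*w = (-4*1)*w = -4*w)
(R(-6) + 100)**2 = (-4*(-6) + 100)**2 = (24 + 100)**2 = 124**2 = 15376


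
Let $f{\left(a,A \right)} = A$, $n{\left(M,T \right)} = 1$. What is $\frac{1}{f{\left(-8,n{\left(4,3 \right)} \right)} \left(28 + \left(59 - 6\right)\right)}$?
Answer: $\frac{1}{81} \approx 0.012346$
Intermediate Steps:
$\frac{1}{f{\left(-8,n{\left(4,3 \right)} \right)} \left(28 + \left(59 - 6\right)\right)} = \frac{1}{1 \left(28 + \left(59 - 6\right)\right)} = \frac{1}{1 \left(28 + 53\right)} = \frac{1}{1 \cdot 81} = \frac{1}{81}$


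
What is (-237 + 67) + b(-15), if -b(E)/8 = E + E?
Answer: 70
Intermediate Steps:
b(E) = -16*E (b(E) = -8*(E + E) = -16*E)
(-237 + 67) + b(-15) = (-237 + 67) - 16*(-15) = -170 + 240 = 70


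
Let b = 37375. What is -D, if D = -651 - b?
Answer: 38026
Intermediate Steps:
D = -38026 (D = -651 - 1*37375 = -651 - 37375 = -38026)
-D = -1*(-38026) = 38026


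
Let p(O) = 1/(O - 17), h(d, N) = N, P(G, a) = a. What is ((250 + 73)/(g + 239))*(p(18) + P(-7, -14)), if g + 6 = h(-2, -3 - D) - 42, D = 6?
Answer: -323/14 ≈ -23.071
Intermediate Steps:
g = -57 (g = -6 + ((-3 - 1*6) - 42) = -6 + ((-3 - 6) - 42) = -6 + (-9 - 42) = -6 - 51 = -57)
p(O) = 1/(-17 + O)
((250 + 73)/(g + 239))*(p(18) + P(-7, -14)) = ((250 + 73)/(-57 + 239))*(1/(-17 + 18) - 14) = (323/182)*(1/1 - 14) = (323*(1/182))*(1 - 14) = (323/182)*(-13) = -323/14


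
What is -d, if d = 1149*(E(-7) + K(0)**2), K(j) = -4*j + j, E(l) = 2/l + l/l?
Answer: -5745/7 ≈ -820.71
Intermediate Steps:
E(l) = 1 + 2/l (E(l) = 2/l + 1 = 1 + 2/l)
K(j) = -3*j
d = 5745/7 (d = 1149*((2 - 7)/(-7) + (-3*0)**2) = 1149*(-1/7*(-5) + 0**2) = 1149*(5/7 + 0) = 1149*(5/7) = 5745/7 ≈ 820.71)
-d = -1*5745/7 = -5745/7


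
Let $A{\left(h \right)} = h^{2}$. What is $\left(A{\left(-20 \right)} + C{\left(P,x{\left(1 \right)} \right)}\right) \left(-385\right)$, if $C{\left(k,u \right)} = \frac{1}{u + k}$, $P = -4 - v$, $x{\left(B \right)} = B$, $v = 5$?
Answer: $- \frac{1231615}{8} \approx -1.5395 \cdot 10^{5}$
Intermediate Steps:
$P = -9$ ($P = -4 - 5 = -9$)
$C{\left(k,u \right)} = \frac{1}{k + u}$
$\left(A{\left(-20 \right)} + C{\left(P,x{\left(1 \right)} \right)}\right) \left(-385\right) = \left(\left(-20\right)^{2} + \frac{1}{-9 + 1}\right) \left(-385\right) = \left(400 + \frac{1}{-8}\right) \left(-385\right) = \left(400 - \frac{1}{8}\right) \left(-385\right) = \frac{3199}{8} \left(-385\right) = - \frac{1231615}{8}$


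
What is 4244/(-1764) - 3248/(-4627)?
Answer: -496697/291501 ≈ -1.7039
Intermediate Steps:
4244/(-1764) - 3248/(-4627) = 4244*(-1/1764) - 3248*(-1/4627) = -1061/441 + 464/661 = -496697/291501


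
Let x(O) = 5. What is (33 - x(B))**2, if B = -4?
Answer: 784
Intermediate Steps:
(33 - x(B))**2 = (33 - 1*5)**2 = (33 - 5)**2 = 28**2 = 784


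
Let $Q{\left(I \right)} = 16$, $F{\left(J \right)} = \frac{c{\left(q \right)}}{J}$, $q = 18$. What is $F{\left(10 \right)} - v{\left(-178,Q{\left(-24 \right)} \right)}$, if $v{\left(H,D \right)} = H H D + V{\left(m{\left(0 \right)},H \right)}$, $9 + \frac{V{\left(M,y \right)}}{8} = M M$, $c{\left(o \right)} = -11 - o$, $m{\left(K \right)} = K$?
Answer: $- \frac{5068749}{10} \approx -5.0688 \cdot 10^{5}$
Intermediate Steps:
$F{\left(J \right)} = - \frac{29}{J}$ ($F{\left(J \right)} = \frac{-11 - 18}{J} = - \frac{29}{J}$)
$V{\left(M,y \right)} = -72 + 8 M^{2}$ ($V{\left(M,y \right)} = -72 + 8 M M = -72 + 8 M^{2}$)
$v{\left(H,D \right)} = -72 + D H^{2}$ ($v{\left(H,D \right)} = H H D - \left(72 - 8 \cdot 0^{2}\right) = H^{2} D + \left(-72 + 8 \cdot 0\right) = D H^{2} + \left(-72 + 0\right) = D H^{2} - 72 = -72 + D H^{2}$)
$F{\left(10 \right)} - v{\left(-178,Q{\left(-24 \right)} \right)} = - \frac{29}{10} - \left(-72 + 16 \left(-178\right)^{2}\right) = \left(-29\right) \frac{1}{10} - \left(-72 + 16 \cdot 31684\right) = - \frac{29}{10} - \left(-72 + 506944\right) = - \frac{29}{10} - 506872 = - \frac{5068749}{10}$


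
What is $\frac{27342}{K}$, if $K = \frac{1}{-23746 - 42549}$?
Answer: $-1812637890$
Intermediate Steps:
$K = - \frac{1}{66295}$ ($K = \frac{1}{-66295} = - \frac{1}{66295} \approx -1.5084 \cdot 10^{-5}$)
$\frac{27342}{K} = \frac{27342}{- \frac{1}{66295}} = 27342 \left(-66295\right) = -1812637890$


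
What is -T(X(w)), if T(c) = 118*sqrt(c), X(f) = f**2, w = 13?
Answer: -1534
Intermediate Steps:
-T(X(w)) = -118*sqrt(13**2) = -118*sqrt(169) = -118*13 = -1*1534 = -1534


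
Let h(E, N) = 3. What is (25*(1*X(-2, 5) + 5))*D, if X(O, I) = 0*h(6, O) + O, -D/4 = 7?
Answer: -2100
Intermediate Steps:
D = -28 (D = -4*7 = -28)
X(O, I) = O (X(O, I) = 0*3 + O = 0 + O = O)
(25*(1*X(-2, 5) + 5))*D = (25*(1*(-2) + 5))*(-28) = (25*(-2 + 5))*(-28) = (25*3)*(-28) = 75*(-28) = -2100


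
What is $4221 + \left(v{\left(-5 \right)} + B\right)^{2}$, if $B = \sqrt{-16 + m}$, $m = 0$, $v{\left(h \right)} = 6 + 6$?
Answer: $4349 + 96 i \approx 4349.0 + 96.0 i$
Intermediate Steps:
$v{\left(h \right)} = 12$
$B = 4 i$ ($B = \sqrt{-16 + 0} = \sqrt{-16} = 4 i \approx 4.0 i$)
$4221 + \left(v{\left(-5 \right)} + B\right)^{2} = 4221 + \left(12 + 4 i\right)^{2}$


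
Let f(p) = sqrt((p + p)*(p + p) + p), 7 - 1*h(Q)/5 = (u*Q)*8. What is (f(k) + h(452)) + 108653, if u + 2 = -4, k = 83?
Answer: 217168 + 3*sqrt(3071) ≈ 2.1733e+5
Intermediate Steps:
u = -6 (u = -2 - 4 = -6)
h(Q) = 35 + 240*Q (h(Q) = 35 - 5*(-6*Q)*8 = 35 - (-240)*Q = 35 + 240*Q)
f(p) = sqrt(p + 4*p**2) (f(p) = sqrt((2*p)*(2*p) + p) = sqrt(4*p**2 + p) = sqrt(p + 4*p**2))
(f(k) + h(452)) + 108653 = (sqrt(83*(1 + 4*83)) + (35 + 240*452)) + 108653 = (sqrt(83*(1 + 332)) + (35 + 108480)) + 108653 = (sqrt(83*333) + 108515) + 108653 = (sqrt(27639) + 108515) + 108653 = (3*sqrt(3071) + 108515) + 108653 = (108515 + 3*sqrt(3071)) + 108653 = 217168 + 3*sqrt(3071)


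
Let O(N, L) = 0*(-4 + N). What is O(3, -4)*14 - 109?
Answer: -109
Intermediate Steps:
O(N, L) = 0
O(3, -4)*14 - 109 = 0*14 - 109 = 0 - 109 = -109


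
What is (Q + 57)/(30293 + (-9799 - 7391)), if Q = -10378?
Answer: -10321/13103 ≈ -0.78768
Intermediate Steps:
(Q + 57)/(30293 + (-9799 - 7391)) = (-10378 + 57)/(30293 + (-9799 - 7391)) = -10321/(30293 - 17190) = -10321/13103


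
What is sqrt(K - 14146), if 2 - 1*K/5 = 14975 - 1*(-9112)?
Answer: I*sqrt(134571) ≈ 366.84*I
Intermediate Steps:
K = -120425 (K = 10 - 5*(14975 - 1*(-9112)) = 10 - 5*(14975 + 9112) = 10 - 5*24087 = 10 - 120435 = -120425)
sqrt(K - 14146) = sqrt(-120425 - 14146) = sqrt(-134571) = I*sqrt(134571)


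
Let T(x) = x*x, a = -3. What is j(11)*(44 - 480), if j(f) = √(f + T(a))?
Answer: -872*√5 ≈ -1949.9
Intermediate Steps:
T(x) = x²
j(f) = √(9 + f) (j(f) = √(f + (-3)²) = √(f + 9) = √(9 + f))
j(11)*(44 - 480) = √(9 + 11)*(44 - 480) = √20*(-436) = (2*√5)*(-436) = -872*√5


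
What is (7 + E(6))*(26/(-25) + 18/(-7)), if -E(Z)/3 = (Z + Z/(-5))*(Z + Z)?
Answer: 523928/875 ≈ 598.77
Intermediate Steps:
E(Z) = -24*Z²/5 (E(Z) = -3*(Z + Z/(-5))*(Z + Z) = -3*(Z + Z*(-⅕))*2*Z = -3*(Z - Z/5)*2*Z = -3*4*Z/5*2*Z = -24*Z²/5)
(7 + E(6))*(26/(-25) + 18/(-7)) = (7 - 24/5*6²)*(26/(-25) + 18/(-7)) = (7 - 24/5*36)*(26*(-1/25) + 18*(-⅐)) = (7 - 864/5)*(-26/25 - 18/7) = -829/5*(-632/175) = 523928/875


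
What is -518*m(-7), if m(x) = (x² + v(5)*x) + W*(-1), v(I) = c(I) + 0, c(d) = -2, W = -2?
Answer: -33670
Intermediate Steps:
v(I) = -2 (v(I) = -2 + 0 = -2)
m(x) = 2 + x² - 2*x (m(x) = (x² - 2*x) - 2*(-1) = (x² - 2*x) + 2 = 2 + x² - 2*x)
-518*m(-7) = -518*(2 + (-7)² - 2*(-7)) = -518*(2 + 49 + 14) = -518*65 = -33670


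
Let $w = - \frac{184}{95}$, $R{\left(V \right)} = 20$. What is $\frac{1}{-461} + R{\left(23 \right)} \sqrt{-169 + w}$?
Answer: $- \frac{1}{461} + \frac{4 i \sqrt{1542705}}{19} \approx -0.0021692 + 261.49 i$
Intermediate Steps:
$w = - \frac{184}{95}$ ($w = \left(-184\right) \frac{1}{95} = - \frac{184}{95} \approx -1.9368$)
$\frac{1}{-461} + R{\left(23 \right)} \sqrt{-169 + w} = \frac{1}{-461} + 20 \sqrt{-169 - \frac{184}{95}} = - \frac{1}{461} + 20 \sqrt{- \frac{16239}{95}} = - \frac{1}{461} + 20 \frac{i \sqrt{1542705}}{95} = - \frac{1}{461} + \frac{4 i \sqrt{1542705}}{19}$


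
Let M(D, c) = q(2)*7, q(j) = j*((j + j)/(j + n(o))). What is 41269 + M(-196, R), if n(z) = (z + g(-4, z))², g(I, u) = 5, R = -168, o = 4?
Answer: 3425383/83 ≈ 41270.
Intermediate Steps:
n(z) = (5 + z)² (n(z) = (z + 5)² = (5 + z)²)
q(j) = 2*j²/(81 + j) (q(j) = j*((j + j)/(j + (5 + 4)²)) = j*((2*j)/(j + 9²)) = j*((2*j)/(j + 81)) = j*((2*j)/(81 + j)) = j*(2*j/(81 + j)) = 2*j²/(81 + j))
M(D, c) = 56/83 (M(D, c) = (2*2²/(81 + 2))*7 = (2*4/83)*7 = (2*4*(1/83))*7 = (8/83)*7 = 56/83)
41269 + M(-196, R) = 41269 + 56/83 = 3425383/83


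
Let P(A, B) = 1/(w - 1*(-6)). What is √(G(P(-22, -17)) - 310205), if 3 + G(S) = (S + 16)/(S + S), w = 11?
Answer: I*√1240286/2 ≈ 556.84*I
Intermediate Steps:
P(A, B) = 1/17 (P(A, B) = 1/(11 - 1*(-6)) = 1/(11 + 6) = 1/17)
G(S) = -3 + (16 + S)/(2*S) (G(S) = -3 + (S + 16)/(S + S) = -3 + (16 + S)/((2*S)) = -3 + (16 + S)*(1/(2*S)) = -3 + (16 + S)/(2*S))
√(G(P(-22, -17)) - 310205) = √((-5/2 + 8/(1/17)) - 310205) = √((-5/2 + 8*17) - 310205) = √((-5/2 + 136) - 310205) = √(267/2 - 310205) = √(-620143/2) = I*√1240286/2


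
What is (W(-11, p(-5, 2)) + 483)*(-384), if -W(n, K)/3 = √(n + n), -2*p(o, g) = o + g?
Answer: -185472 + 1152*I*√22 ≈ -1.8547e+5 + 5403.4*I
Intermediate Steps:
p(o, g) = -g/2 - o/2 (p(o, g) = -(o + g)/2 = -(g + o)/2 = -g/2 - o/2)
W(n, K) = -3*√2*√n (W(n, K) = -3*√(n + n) = -3*√2*√n)
(W(-11, p(-5, 2)) + 483)*(-384) = (-3*√2*√(-11) + 483)*(-384) = (-3*√2*I*√11 + 483)*(-384) = (-3*I*√22 + 483)*(-384) = (483 - 3*I*√22)*(-384) = -185472 + 1152*I*√22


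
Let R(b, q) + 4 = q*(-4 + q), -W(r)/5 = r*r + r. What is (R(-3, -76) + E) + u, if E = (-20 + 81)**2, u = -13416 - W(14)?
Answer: -2569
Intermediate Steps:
W(r) = -5*r - 5*r**2 (W(r) = -5*(r*r + r) = -5*(r**2 + r) = -5*(r + r**2) = -5*r - 5*r**2)
u = -12366 (u = -13416 - (-5)*14*(1 + 14) = -13416 - (-5)*14*15 = -13416 - 1*(-1050) = -13416 + 1050 = -12366)
R(b, q) = -4 + q*(-4 + q)
E = 3721 (E = 61**2 = 3721)
(R(-3, -76) + E) + u = ((-4 + (-76)**2 - 4*(-76)) + 3721) - 12366 = ((-4 + 5776 + 304) + 3721) - 12366 = (6076 + 3721) - 12366 = 9797 - 12366 = -2569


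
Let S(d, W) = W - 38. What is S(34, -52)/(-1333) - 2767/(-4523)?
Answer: 4095481/6029159 ≈ 0.67928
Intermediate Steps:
S(d, W) = -38 + W
S(34, -52)/(-1333) - 2767/(-4523) = (-38 - 52)/(-1333) - 2767/(-4523) = -90*(-1/1333) - 2767*(-1/4523) = 90/1333 + 2767/4523 = 4095481/6029159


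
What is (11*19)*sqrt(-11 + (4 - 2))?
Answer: 627*I ≈ 627.0*I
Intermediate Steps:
(11*19)*sqrt(-11 + (4 - 2)) = 209*sqrt(-11 + 2) = 209*sqrt(-9) = 209*(3*I) = 627*I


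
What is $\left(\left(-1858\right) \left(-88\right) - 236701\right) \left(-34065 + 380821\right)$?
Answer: $-25381498932$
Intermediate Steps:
$\left(\left(-1858\right) \left(-88\right) - 236701\right) \left(-34065 + 380821\right) = \left(163504 - 236701\right) 346756 = \left(-73197\right) 346756 = -25381498932$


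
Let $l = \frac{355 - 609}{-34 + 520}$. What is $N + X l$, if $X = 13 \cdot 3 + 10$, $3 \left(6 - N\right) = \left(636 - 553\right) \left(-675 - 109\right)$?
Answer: $\frac{5266067}{243} \approx 21671.0$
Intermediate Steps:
$N = \frac{65090}{3}$ ($N = 6 - \frac{\left(636 - 553\right) \left(-675 - 109\right)}{3} = 6 - \frac{83 \left(-784\right)}{3} = 6 - - \frac{65072}{3} = 6 + \frac{65072}{3} = \frac{65090}{3} \approx 21697.0$)
$X = 49$ ($X = 39 + 10 = 49$)
$l = - \frac{127}{243}$ ($l = - \frac{254}{486} = \left(-254\right) \frac{1}{486} = - \frac{127}{243} \approx -0.52263$)
$N + X l = \frac{65090}{3} + 49 \left(- \frac{127}{243}\right) = \frac{65090}{3} - \frac{6223}{243} = \frac{5266067}{243}$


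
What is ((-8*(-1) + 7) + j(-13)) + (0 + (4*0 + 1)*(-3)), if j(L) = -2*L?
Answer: 38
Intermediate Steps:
((-8*(-1) + 7) + j(-13)) + (0 + (4*0 + 1)*(-3)) = ((-8*(-1) + 7) - 2*(-13)) + (0 + (4*0 + 1)*(-3)) = ((8 + 7) + 26) + (0 + (0 + 1)*(-3)) = (15 + 26) + (0 + 1*(-3)) = 41 + (0 - 3) = 41 - 3 = 38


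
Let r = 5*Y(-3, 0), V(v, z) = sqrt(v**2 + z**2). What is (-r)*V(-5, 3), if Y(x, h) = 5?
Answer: -25*sqrt(34) ≈ -145.77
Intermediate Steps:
r = 25 (r = 5*5 = 25)
(-r)*V(-5, 3) = (-1*25)*sqrt((-5)**2 + 3**2) = -25*sqrt(25 + 9) = -25*sqrt(34)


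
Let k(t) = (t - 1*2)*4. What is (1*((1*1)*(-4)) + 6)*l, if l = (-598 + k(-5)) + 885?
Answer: 518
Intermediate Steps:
k(t) = -8 + 4*t (k(t) = (t - 2)*4 = (-2 + t)*4 = -8 + 4*t)
l = 259 (l = (-598 + (-8 + 4*(-5))) + 885 = (-598 + (-8 - 20)) + 885 = (-598 - 28) + 885 = -626 + 885 = 259)
(1*((1*1)*(-4)) + 6)*l = (1*((1*1)*(-4)) + 6)*259 = (1*(1*(-4)) + 6)*259 = (1*(-4) + 6)*259 = (-4 + 6)*259 = 2*259 = 518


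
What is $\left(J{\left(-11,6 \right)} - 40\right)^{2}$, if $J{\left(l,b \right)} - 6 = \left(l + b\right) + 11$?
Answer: $784$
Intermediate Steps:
$J{\left(l,b \right)} = 17 + b + l$ ($J{\left(l,b \right)} = 6 + \left(\left(l + b\right) + 11\right) = 6 + \left(\left(b + l\right) + 11\right) = 6 + \left(11 + b + l\right) = 17 + b + l$)
$\left(J{\left(-11,6 \right)} - 40\right)^{2} = \left(\left(17 + 6 - 11\right) - 40\right)^{2} = \left(12 - 40\right)^{2} = \left(-28\right)^{2} = 784$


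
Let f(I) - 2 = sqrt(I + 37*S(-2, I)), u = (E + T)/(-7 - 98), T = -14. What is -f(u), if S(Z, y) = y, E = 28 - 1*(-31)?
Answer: -2 - I*sqrt(798)/7 ≈ -2.0 - 4.0356*I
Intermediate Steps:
E = 59 (E = 28 + 31 = 59)
u = -3/7 (u = (59 - 14)/(-7 - 98) = 45/(-105) = 45*(-1/105) = -3/7 ≈ -0.42857)
f(I) = 2 + sqrt(38)*sqrt(I) (f(I) = 2 + sqrt(I + 37*I) = 2 + sqrt(38*I) = 2 + sqrt(38)*sqrt(I))
-f(u) = -(2 + sqrt(38)*sqrt(-3/7)) = -(2 + sqrt(38)*(I*sqrt(21)/7)) = -(2 + I*sqrt(798)/7) = -2 - I*sqrt(798)/7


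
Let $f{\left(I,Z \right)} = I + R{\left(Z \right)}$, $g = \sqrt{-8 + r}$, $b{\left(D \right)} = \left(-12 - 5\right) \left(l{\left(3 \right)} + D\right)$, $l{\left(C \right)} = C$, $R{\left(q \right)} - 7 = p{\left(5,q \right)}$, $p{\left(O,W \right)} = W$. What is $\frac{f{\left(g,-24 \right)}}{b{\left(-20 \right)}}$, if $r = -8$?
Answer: $- \frac{1}{17} + \frac{4 i}{289} \approx -0.058824 + 0.013841 i$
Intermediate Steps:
$R{\left(q \right)} = 7 + q$
$b{\left(D \right)} = -51 - 17 D$ ($b{\left(D \right)} = \left(-12 - 5\right) \left(3 + D\right) = - 17 \left(3 + D\right) = -51 - 17 D$)
$g = 4 i$ ($g = \sqrt{-8 - 8} = \sqrt{-16} = 4 i \approx 4.0 i$)
$f{\left(I,Z \right)} = 7 + I + Z$ ($f{\left(I,Z \right)} = I + \left(7 + Z\right) = 7 + I + Z$)
$\frac{f{\left(g,-24 \right)}}{b{\left(-20 \right)}} = \frac{7 + 4 i - 24}{-51 - -340} = \frac{-17 + 4 i}{-51 + 340} = \frac{-17 + 4 i}{289} = \left(-17 + 4 i\right) \frac{1}{289} = - \frac{1}{17} + \frac{4 i}{289}$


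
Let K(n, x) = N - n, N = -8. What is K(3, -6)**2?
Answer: 121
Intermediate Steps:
K(n, x) = -8 - n
K(3, -6)**2 = (-8 - 1*3)**2 = (-8 - 3)**2 = (-11)**2 = 121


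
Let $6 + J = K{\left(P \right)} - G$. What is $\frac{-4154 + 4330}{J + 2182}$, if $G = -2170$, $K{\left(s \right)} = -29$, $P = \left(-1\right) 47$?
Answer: $\frac{176}{4317} \approx 0.040769$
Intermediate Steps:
$P = -47$
$J = 2135$ ($J = -6 - -2141 = -6 + \left(-29 + 2170\right) = -6 + 2141 = 2135$)
$\frac{-4154 + 4330}{J + 2182} = \frac{-4154 + 4330}{2135 + 2182} = \frac{176}{4317}$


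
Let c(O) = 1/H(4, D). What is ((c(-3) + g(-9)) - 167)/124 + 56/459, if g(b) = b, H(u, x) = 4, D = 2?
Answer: -294901/227664 ≈ -1.2953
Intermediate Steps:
c(O) = 1/4
((c(-3) + g(-9)) - 167)/124 + 56/459 = ((1/4 - 9) - 167)/124 + 56/459 = (-35/4 - 167)*(1/124) + 56*(1/459) = -703/4*1/124 + 56/459 = -703/496 + 56/459 = -294901/227664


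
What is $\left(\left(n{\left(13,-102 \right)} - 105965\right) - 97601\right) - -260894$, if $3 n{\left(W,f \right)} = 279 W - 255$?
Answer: $58452$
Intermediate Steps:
$n{\left(W,f \right)} = -85 + 93 W$ ($n{\left(W,f \right)} = \frac{279 W - 255}{3} = \frac{-255 + 279 W}{3} = -85 + 93 W$)
$\left(\left(n{\left(13,-102 \right)} - 105965\right) - 97601\right) - -260894 = \left(\left(\left(-85 + 93 \cdot 13\right) - 105965\right) - 97601\right) - -260894 = \left(\left(\left(-85 + 1209\right) - 105965\right) - 97601\right) + 260894 = \left(\left(1124 - 105965\right) - 97601\right) + 260894 = \left(-104841 - 97601\right) + 260894 = -202442 + 260894 = 58452$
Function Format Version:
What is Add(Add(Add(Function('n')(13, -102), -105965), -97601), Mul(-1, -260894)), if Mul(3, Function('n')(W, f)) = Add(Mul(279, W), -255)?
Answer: 58452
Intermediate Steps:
Function('n')(W, f) = Add(-85, Mul(93, W)) (Function('n')(W, f) = Mul(Rational(1, 3), Add(Mul(279, W), -255)) = Mul(Rational(1, 3), Add(-255, Mul(279, W))) = Add(-85, Mul(93, W)))
Add(Add(Add(Function('n')(13, -102), -105965), -97601), Mul(-1, -260894)) = Add(Add(Add(Add(-85, Mul(93, 13)), -105965), -97601), Mul(-1, -260894)) = Add(Add(Add(Add(-85, 1209), -105965), -97601), 260894) = Add(Add(Add(1124, -105965), -97601), 260894) = Add(Add(-104841, -97601), 260894) = Add(-202442, 260894) = 58452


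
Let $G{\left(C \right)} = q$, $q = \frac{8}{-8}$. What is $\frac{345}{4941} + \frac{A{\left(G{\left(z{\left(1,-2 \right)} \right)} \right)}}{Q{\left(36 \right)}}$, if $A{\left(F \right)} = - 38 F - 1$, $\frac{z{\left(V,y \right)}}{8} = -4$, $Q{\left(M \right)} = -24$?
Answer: $- \frac{19393}{13176} \approx -1.4718$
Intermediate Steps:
$z{\left(V,y \right)} = -32$ ($z{\left(V,y \right)} = 8 \left(-4\right) = -32$)
$q = -1$ ($q = 8 \left(- \frac{1}{8}\right) = -1$)
$G{\left(C \right)} = -1$
$A{\left(F \right)} = -1 - 38 F$
$\frac{345}{4941} + \frac{A{\left(G{\left(z{\left(1,-2 \right)} \right)} \right)}}{Q{\left(36 \right)}} = \frac{345}{4941} + \frac{-1 - -38}{-24} = 345 \cdot \frac{1}{4941} + \left(-1 + 38\right) \left(- \frac{1}{24}\right) = \frac{115}{1647} + 37 \left(- \frac{1}{24}\right) = \frac{115}{1647} - \frac{37}{24} = - \frac{19393}{13176}$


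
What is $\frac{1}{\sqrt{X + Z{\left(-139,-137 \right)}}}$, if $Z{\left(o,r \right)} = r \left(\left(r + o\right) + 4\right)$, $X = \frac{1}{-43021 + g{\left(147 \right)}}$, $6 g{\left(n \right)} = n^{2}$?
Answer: $\frac{\sqrt{231617668130466}}{2937856494} \approx 0.0051803$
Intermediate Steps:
$g{\left(n \right)} = \frac{n^{2}}{6}$
$X = - \frac{2}{78839}$ ($X = \frac{1}{-43021 + \frac{147^{2}}{6}} = \frac{1}{-43021 + \frac{1}{6} \cdot 21609} = \frac{1}{-43021 + \frac{7203}{2}} = \frac{1}{- \frac{78839}{2}} = - \frac{2}{78839} \approx -2.5368 \cdot 10^{-5}$)
$Z{\left(o,r \right)} = r \left(4 + o + r\right)$ ($Z{\left(o,r \right)} = r \left(\left(o + r\right) + 4\right) = r \left(4 + o + r\right)$)
$\frac{1}{\sqrt{X + Z{\left(-139,-137 \right)}}} = \frac{1}{\sqrt{- \frac{2}{78839} - 137 \left(4 - 139 - 137\right)}} = \frac{1}{\sqrt{- \frac{2}{78839} - -37264}} = \frac{1}{\sqrt{- \frac{2}{78839} + 37264}} = \frac{1}{\sqrt{\frac{2937856494}{78839}}} = \frac{1}{\frac{1}{78839} \sqrt{231617668130466}} = \frac{\sqrt{231617668130466}}{2937856494}$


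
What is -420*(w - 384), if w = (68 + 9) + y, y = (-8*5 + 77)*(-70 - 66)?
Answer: 2242380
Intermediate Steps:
y = -5032 (y = (-40 + 77)*(-136) = 37*(-136) = -5032)
w = -4955 (w = (68 + 9) - 5032 = 77 - 5032 = -4955)
-420*(w - 384) = -420*(-4955 - 384) = -420*(-5339) = 2242380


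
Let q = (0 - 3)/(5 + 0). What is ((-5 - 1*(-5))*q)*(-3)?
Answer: 0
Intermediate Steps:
q = -3/5 ≈ -0.60000
((-5 - 1*(-5))*q)*(-3) = ((-5 - 1*(-5))*(-3/5))*(-3) = ((-5 + 5)*(-3/5))*(-3) = (0*(-3/5))*(-3) = 0*(-3) = 0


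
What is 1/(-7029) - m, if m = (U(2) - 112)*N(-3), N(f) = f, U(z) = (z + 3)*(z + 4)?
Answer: -1729135/7029 ≈ -246.00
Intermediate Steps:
U(z) = (3 + z)*(4 + z)
m = 246 (m = ((12 + 2² + 7*2) - 112)*(-3) = ((12 + 4 + 14) - 112)*(-3) = (30 - 112)*(-3) = -82*(-3) = 246)
1/(-7029) - m = 1/(-7029) - 1*246 = -1/7029 - 246 = -1729135/7029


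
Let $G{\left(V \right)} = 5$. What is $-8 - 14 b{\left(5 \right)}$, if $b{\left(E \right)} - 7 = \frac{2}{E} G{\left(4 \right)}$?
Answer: $-134$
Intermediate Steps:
$b{\left(E \right)} = 7 + \frac{10}{E}$ ($b{\left(E \right)} = 7 + \frac{2}{E} 5 = 7 + \frac{10}{E}$)
$-8 - 14 b{\left(5 \right)} = -8 - 14 \left(7 + \frac{10}{5}\right) = -8 - 14 \left(7 + 10 \cdot \frac{1}{5}\right) = -8 - 14 \left(7 + 2\right) = -8 - 126 = -134$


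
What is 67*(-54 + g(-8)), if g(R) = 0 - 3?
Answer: -3819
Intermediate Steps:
g(R) = -3
67*(-54 + g(-8)) = 67*(-54 - 3) = 67*(-57) = -3819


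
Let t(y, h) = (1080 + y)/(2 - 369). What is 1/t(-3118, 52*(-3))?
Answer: 367/2038 ≈ 0.18008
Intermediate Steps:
t(y, h) = -1080/367 - y/367 (t(y, h) = (1080 + y)/(-367) = (1080 + y)*(-1/367) = -1080/367 - y/367)
1/t(-3118, 52*(-3)) = 1/(-1080/367 - 1/367*(-3118)) = 1/(-1080/367 + 3118/367) = 1/(2038/367) = 367/2038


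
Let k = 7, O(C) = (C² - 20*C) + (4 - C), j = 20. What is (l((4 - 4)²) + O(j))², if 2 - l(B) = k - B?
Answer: 441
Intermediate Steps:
O(C) = 4 + C² - 21*C
l(B) = -5 + B (l(B) = 2 - (7 - B) = 2 + (-7 + B) = -5 + B)
(l((4 - 4)²) + O(j))² = ((-5 + (4 - 4)²) + (4 + 20² - 21*20))² = ((-5 + 0²) + (4 + 400 - 420))² = ((-5 + 0) - 16)² = (-5 - 16)² = (-21)² = 441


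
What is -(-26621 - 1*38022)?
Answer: 64643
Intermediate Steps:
-(-26621 - 1*38022) = -(-26621 - 38022) = -1*(-64643) = 64643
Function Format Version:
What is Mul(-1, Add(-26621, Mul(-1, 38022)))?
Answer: 64643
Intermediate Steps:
Mul(-1, Add(-26621, Mul(-1, 38022))) = Mul(-1, Add(-26621, -38022)) = Mul(-1, -64643) = 64643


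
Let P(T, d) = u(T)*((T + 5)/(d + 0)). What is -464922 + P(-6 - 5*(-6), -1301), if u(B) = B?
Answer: -604864218/1301 ≈ -4.6492e+5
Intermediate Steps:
P(T, d) = T*(5 + T)/d (P(T, d) = T*((T + 5)/(d + 0)) = T*((5 + T)/d) = T*(5 + T)/d)
-464922 + P(-6 - 5*(-6), -1301) = -464922 + (-6 - 5*(-6))*(5 + (-6 - 5*(-6)))/(-1301) = -464922 + (-6 + 30)*(-1/1301)*(5 + (-6 + 30)) = -464922 + 24*(-1/1301)*(5 + 24) = -464922 + 24*(-1/1301)*29 = -464922 - 696/1301 = -604864218/1301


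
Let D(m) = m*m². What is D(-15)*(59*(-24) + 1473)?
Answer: -192375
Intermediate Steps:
D(m) = m³
D(-15)*(59*(-24) + 1473) = (-15)³*(59*(-24) + 1473) = -3375*(-1416 + 1473) = -3375*57 = -192375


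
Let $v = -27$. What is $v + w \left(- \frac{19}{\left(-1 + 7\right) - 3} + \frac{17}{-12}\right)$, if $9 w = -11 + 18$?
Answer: $- \frac{1189}{36} \approx -33.028$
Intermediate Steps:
$w = \frac{7}{9}$ ($w = \frac{-11 + 18}{9} = \frac{1}{9} \cdot 7 = \frac{7}{9} \approx 0.77778$)
$v + w \left(- \frac{19}{\left(-1 + 7\right) - 3} + \frac{17}{-12}\right) = -27 + \frac{7 \left(- \frac{19}{\left(-1 + 7\right) - 3} + \frac{17}{-12}\right)}{9} = -27 + \frac{7 \left(- \frac{19}{6 - 3} + 17 \left(- \frac{1}{12}\right)\right)}{9} = -27 + \frac{7 \left(- \frac{19}{3} - \frac{17}{12}\right)}{9} = -27 + \frac{7}{9} \left(- \frac{31}{4}\right) = -27 - \frac{217}{36} = - \frac{1189}{36}$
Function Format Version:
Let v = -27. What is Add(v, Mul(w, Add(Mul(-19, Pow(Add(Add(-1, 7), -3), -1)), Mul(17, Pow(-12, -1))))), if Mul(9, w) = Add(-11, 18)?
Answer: Rational(-1189, 36) ≈ -33.028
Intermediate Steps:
w = Rational(7, 9) (w = Mul(Rational(1, 9), Add(-11, 18)) = Mul(Rational(1, 9), 7) = Rational(7, 9) ≈ 0.77778)
Add(v, Mul(w, Add(Mul(-19, Pow(Add(Add(-1, 7), -3), -1)), Mul(17, Pow(-12, -1))))) = Add(-27, Mul(Rational(7, 9), Add(Mul(-19, Pow(Add(Add(-1, 7), -3), -1)), Mul(17, Pow(-12, -1))))) = Add(-27, Mul(Rational(7, 9), Add(Mul(-19, Pow(Add(6, -3), -1)), Mul(17, Rational(-1, 12))))) = Add(-27, Mul(Rational(7, 9), Add(Mul(-19, Pow(3, -1)), Rational(-17, 12)))) = Add(-27, Mul(Rational(7, 9), Add(Mul(-19, Rational(1, 3)), Rational(-17, 12)))) = Add(-27, Mul(Rational(7, 9), Add(Rational(-19, 3), Rational(-17, 12)))) = Add(-27, Mul(Rational(7, 9), Rational(-31, 4))) = Add(-27, Rational(-217, 36)) = Rational(-1189, 36)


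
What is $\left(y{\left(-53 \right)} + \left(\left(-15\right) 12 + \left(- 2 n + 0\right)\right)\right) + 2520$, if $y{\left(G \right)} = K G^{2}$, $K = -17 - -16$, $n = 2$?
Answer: $-473$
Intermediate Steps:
$K = -1$ ($K = -17 + 16 = -1$)
$y{\left(G \right)} = - G^{2}$
$\left(y{\left(-53 \right)} + \left(\left(-15\right) 12 + \left(- 2 n + 0\right)\right)\right) + 2520 = \left(- \left(-53\right)^{2} + \left(\left(-15\right) 12 + \left(\left(-2\right) 2 + 0\right)\right)\right) + 2520 = \left(\left(-1\right) 2809 + \left(-180 + \left(-4 + 0\right)\right)\right) + 2520 = \left(-2809 - 184\right) + 2520 = -2993 + 2520 = -473$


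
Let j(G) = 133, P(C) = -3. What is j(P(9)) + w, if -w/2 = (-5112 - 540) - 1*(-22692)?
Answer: -33947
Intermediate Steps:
w = -34080 (w = -2*((-5112 - 540) - 1*(-22692)) = -2*(-5652 + 22692) = -2*17040 = -34080)
j(P(9)) + w = 133 - 34080 = -33947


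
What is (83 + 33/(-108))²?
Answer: 8862529/1296 ≈ 6838.4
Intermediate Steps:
(83 + 33/(-108))² = (83 + 33*(-1/108))² = (83 - 11/36)² = (2977/36)² = 8862529/1296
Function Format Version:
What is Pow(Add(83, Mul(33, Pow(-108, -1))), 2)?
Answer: Rational(8862529, 1296) ≈ 6838.4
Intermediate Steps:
Pow(Add(83, Mul(33, Pow(-108, -1))), 2) = Pow(Add(83, Mul(33, Rational(-1, 108))), 2) = Pow(Add(83, Rational(-11, 36)), 2) = Pow(Rational(2977, 36), 2) = Rational(8862529, 1296)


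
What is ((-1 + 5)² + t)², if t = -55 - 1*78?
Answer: 13689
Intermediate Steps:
t = -133 (t = -55 - 78 = -133)
((-1 + 5)² + t)² = ((-1 + 5)² - 133)² = (4² - 133)² = (16 - 133)² = (-117)² = 13689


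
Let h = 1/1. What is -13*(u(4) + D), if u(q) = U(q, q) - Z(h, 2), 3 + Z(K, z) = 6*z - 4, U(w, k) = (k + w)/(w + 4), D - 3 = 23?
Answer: -286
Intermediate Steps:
D = 26 (D = 3 + 23 = 26)
U(w, k) = (k + w)/(4 + w)
h = 1 (h = 1*1 = 1)
Z(K, z) = -7 + 6*z (Z(K, z) = -3 + (6*z - 4) = -3 + (-4 + 6*z) = -7 + 6*z)
u(q) = -5 + 2*q/(4 + q) (u(q) = (q + q)/(4 + q) - (-7 + 6*2) = (2*q)/(4 + q) - (-7 + 12) = 2*q/(4 + q) - 1*5 = 2*q/(4 + q) - 5 = -5 + 2*q/(4 + q))
-13*(u(4) + D) = -13*((-20 - 3*4)/(4 + 4) + 26) = -13*((-20 - 12)/8 + 26) = -13*((⅛)*(-32) + 26) = -13*(-4 + 26) = -13*22 = -286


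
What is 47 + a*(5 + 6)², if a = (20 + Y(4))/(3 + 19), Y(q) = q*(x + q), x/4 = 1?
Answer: 333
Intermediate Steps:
x = 4 (x = 4*1 = 4)
Y(q) = q*(4 + q)
a = 26/11 (a = (20 + 4*(4 + 4))/(3 + 19) = (20 + 4*8)/22 = (20 + 32)*(1/22) = 52*(1/22) = 26/11 ≈ 2.3636)
47 + a*(5 + 6)² = 47 + 26*(5 + 6)²/11 = 47 + (26/11)*11² = 47 + (26/11)*121 = 47 + 286 = 333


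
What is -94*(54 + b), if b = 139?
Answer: -18142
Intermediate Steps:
-94*(54 + b) = -94*(54 + 139) = -94*193 = -18142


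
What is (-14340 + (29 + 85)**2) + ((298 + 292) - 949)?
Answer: -1703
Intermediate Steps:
(-14340 + (29 + 85)**2) + ((298 + 292) - 949) = (-14340 + 114**2) + (590 - 949) = (-14340 + 12996) - 359 = -1344 - 359 = -1703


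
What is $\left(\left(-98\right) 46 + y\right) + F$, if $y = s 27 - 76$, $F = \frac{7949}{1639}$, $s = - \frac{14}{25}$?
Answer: $- \frac{188250217}{40975} \approx -4594.3$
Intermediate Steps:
$s = - \frac{14}{25}$ ($s = \left(-14\right) \frac{1}{25} = - \frac{14}{25} \approx -0.56$)
$F = \frac{7949}{1639}$ ($F = 7949 \cdot \frac{1}{1639} = \frac{7949}{1639} \approx 4.8499$)
$y = - \frac{2278}{25}$ ($y = \left(- \frac{14}{25}\right) 27 - 76 = - \frac{378}{25} - 76 = - \frac{2278}{25} \approx -91.12$)
$\left(\left(-98\right) 46 + y\right) + F = \left(\left(-98\right) 46 - \frac{2278}{25}\right) + \frac{7949}{1639} = \left(-4508 - \frac{2278}{25}\right) + \frac{7949}{1639} = - \frac{114978}{25} + \frac{7949}{1639} = - \frac{188250217}{40975}$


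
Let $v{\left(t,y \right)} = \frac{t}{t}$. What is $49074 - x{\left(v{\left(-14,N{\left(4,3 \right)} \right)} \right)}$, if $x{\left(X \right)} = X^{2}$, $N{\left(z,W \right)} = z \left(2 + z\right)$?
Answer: $49073$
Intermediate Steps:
$v{\left(t,y \right)} = 1$
$49074 - x{\left(v{\left(-14,N{\left(4,3 \right)} \right)} \right)} = 49074 - 1^{2} = 49074 - 1 = 49073$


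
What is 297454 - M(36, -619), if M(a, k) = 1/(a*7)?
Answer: 74958407/252 ≈ 2.9745e+5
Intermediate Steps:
M(a, k) = 1/(7*a)
297454 - M(36, -619) = 297454 - 1/(7*36) = 297454 - 1*1/252 = 297454 - 1/252 = 74958407/252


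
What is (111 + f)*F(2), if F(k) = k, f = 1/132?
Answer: 14653/66 ≈ 222.02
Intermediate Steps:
f = 1/132 ≈ 0.0075758
(111 + f)*F(2) = (111 + 1/132)*2 = (14653/132)*2 = 14653/66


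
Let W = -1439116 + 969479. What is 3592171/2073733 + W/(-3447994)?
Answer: 13359685799895/7150218941602 ≈ 1.8684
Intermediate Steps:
W = -469637
3592171/2073733 + W/(-3447994) = 3592171/2073733 - 469637/(-3447994) = 3592171*(1/2073733) - 469637*(-1/3447994) = 3592171/2073733 + 469637/3447994 = 13359685799895/7150218941602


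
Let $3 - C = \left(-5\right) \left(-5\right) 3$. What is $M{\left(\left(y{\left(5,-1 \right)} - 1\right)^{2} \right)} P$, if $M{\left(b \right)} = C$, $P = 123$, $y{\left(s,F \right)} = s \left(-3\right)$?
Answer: $-8856$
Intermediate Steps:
$y{\left(s,F \right)} = - 3 s$
$C = -72$ ($C = 3 - \left(-5\right) \left(-5\right) 3 = 3 - 25 \cdot 3 = 3 - 75 = -72$)
$M{\left(b \right)} = -72$
$M{\left(\left(y{\left(5,-1 \right)} - 1\right)^{2} \right)} P = \left(-72\right) 123 = -8856$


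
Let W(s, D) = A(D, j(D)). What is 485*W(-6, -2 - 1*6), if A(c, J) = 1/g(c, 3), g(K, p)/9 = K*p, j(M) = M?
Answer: -485/216 ≈ -2.2454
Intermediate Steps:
g(K, p) = 9*K*p (g(K, p) = 9*(K*p) = 9*K*p)
A(c, J) = 1/(27*c) (A(c, J) = 1/(9*c*3) = 1/(27*c))
W(s, D) = 1/(27*D)
485*W(-6, -2 - 1*6) = 485*(1/(27*(-2 - 1*6))) = 485*(1/(27*(-2 - 6))) = 485*((1/27)/(-8)) = 485*((1/27)*(-⅛)) = 485*(-1/216) = -485/216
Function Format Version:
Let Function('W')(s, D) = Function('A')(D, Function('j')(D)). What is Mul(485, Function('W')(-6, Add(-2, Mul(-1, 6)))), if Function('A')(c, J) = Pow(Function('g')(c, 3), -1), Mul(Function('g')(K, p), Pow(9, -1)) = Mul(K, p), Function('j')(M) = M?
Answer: Rational(-485, 216) ≈ -2.2454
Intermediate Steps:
Function('g')(K, p) = Mul(9, K, p) (Function('g')(K, p) = Mul(9, Mul(K, p)) = Mul(9, K, p))
Function('A')(c, J) = Mul(Rational(1, 27), Pow(c, -1)) (Function('A')(c, J) = Pow(Mul(9, c, 3), -1) = Pow(Mul(27, c), -1) = Mul(Rational(1, 27), Pow(c, -1)))
Function('W')(s, D) = Mul(Rational(1, 27), Pow(D, -1))
Mul(485, Function('W')(-6, Add(-2, Mul(-1, 6)))) = Mul(485, Mul(Rational(1, 27), Pow(Add(-2, Mul(-1, 6)), -1))) = Mul(485, Mul(Rational(1, 27), Pow(Add(-2, -6), -1))) = Mul(485, Mul(Rational(1, 27), Pow(-8, -1))) = Mul(485, Mul(Rational(1, 27), Rational(-1, 8))) = Mul(485, Rational(-1, 216)) = Rational(-485, 216)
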